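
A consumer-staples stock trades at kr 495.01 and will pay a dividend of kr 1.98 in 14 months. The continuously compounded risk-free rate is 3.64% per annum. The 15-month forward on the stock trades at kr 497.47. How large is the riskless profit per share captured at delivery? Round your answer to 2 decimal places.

kr 18.60 per share

PV(dividends) I = 1.98·e^(−0.0364·14/12) = 1.8977
Fair forward F* = (S − I)·e^(rT) = (495.01 − 1.8977)·e^0.045500 = 493.1123 × 1.046551 = 516.0672
Market kr 497.47 < fair 516.0672: forward underpriced → reverse cash-and-carry (short the stock, invest proceeds at r, pay the dividends, go long the forward).
Profit at T = |F_mkt − F*| = |497.47 − 516.0672| = kr 18.60 per share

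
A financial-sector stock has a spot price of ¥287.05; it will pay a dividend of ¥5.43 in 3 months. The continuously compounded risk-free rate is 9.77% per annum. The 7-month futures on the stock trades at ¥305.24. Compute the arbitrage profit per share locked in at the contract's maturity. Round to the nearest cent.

PV(dividends) I = 5.43·e^(−0.0977·3/12) = 5.2990
Fair futures F* = (S − I)·e^(rT) = (287.05 − 5.2990)·e^0.056992 = 281.7510 × 1.058647 = 298.2749
Market ¥305.24 > fair 298.2749: forward overpriced → cash-and-carry (borrow at r, buy the stock and collect the dividends, short the forward).
Profit at T = |F_mkt − F*| = |305.24 − 298.2749| = ¥6.97 per share

¥6.97 per share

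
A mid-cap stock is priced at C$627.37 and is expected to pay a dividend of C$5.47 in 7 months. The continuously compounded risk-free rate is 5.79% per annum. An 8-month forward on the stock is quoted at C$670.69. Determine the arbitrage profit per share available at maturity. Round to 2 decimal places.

PV(dividends) I = 5.47·e^(−0.0579·7/12) = 5.2883
Fair forward F* = (S − I)·e^(rT) = (627.37 − 5.2883)·e^0.038600 = 622.0817 × 1.039355 = 646.5637
Market C$670.69 > fair 646.5637: forward overpriced → cash-and-carry (borrow at r, buy the stock and collect the dividends, short the forward).
Profit at T = |F_mkt − F*| = |670.69 − 646.5637| = C$24.13 per share

C$24.13 per share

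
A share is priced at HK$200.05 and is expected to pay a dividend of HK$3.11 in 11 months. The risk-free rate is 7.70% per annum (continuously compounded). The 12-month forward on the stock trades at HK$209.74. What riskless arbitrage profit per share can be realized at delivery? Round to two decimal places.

PV(dividends) I = 3.11·e^(−0.0770·11/12) = 2.8981
Fair forward F* = (S − I)·e^(rT) = (200.05 − 2.8981)·e^0.077000 = 197.1519 × 1.080042 = 212.9323
Market HK$209.74 < fair 212.9323: forward underpriced → reverse cash-and-carry (short the stock, invest proceeds at r, pay the dividends, go long the forward).
Profit at T = |F_mkt − F*| = |209.74 − 212.9323| = HK$3.19 per share

HK$3.19 per share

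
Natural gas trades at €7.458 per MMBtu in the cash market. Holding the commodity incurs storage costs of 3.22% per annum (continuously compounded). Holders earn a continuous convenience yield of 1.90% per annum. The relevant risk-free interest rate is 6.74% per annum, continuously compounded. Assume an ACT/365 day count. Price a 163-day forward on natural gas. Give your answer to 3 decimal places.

Net carry = r + u − y = 0.0674 + 0.0322 − 0.0190 = 0.0806
F = S·e^((r+u−y)T) = 7.458 · e^(0.0806 × 163/365) = 7.458 · e^0.035994
= 7.458 × 1.036650 = €7.731 per MMBtu

€7.731 per MMBtu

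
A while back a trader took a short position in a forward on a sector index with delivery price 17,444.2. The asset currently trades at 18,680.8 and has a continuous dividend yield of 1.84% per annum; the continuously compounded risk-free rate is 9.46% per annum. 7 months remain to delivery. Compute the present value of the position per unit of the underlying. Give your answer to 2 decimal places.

Current fair forward for the remaining 7 months: F = S·e^((r − q)·T), (r − q) = 0.0946 − 0.0184 = 0.0762
F = 18680.8 · e^(0.0762 × 7/12) = 18680.8 × 1.04545270 = 19529.8928
Value of long forward = (F − K)·e^(−rT) = (19529.8928 − 17444.2) · e^(−0.0946·7/12)
= 2085.6928 × 0.94631164 = 1973.72
Short position value = −(long value) = -1973.72

-1973.72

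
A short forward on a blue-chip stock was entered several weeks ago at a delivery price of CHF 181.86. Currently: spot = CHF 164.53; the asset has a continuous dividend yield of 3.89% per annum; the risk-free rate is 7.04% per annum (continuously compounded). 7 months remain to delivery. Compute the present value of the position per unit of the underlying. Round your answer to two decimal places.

Current fair forward for the remaining 7 months: F = S·e^((r − q)·T), (r − q) = 0.0704 − 0.0389 = 0.0315
F = 164.53 · e^(0.0315 × 7/12) = 164.53 × 1.018545 = 167.5812
Value of long forward = (F − K)·e^(−rT) = (167.5812 − 181.86) · e^(−0.0704·7/12)
= -14.2788 × 0.959765 = -13.70
Short position value = −(long value) = CHF 13.70

CHF 13.70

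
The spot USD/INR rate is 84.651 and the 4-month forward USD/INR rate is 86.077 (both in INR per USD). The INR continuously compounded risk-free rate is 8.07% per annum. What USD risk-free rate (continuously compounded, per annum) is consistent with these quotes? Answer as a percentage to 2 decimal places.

F = S·e^((r_INR − r_USD)T) ⇒ r_USD = r_INR − ln(F/S)/T
ln(86.077/84.651) = 0.016705; /(4/12) = 0.050115
r_USD = 0.0807 − 0.050115 = 0.030585
r_USD = 3.06%

3.06%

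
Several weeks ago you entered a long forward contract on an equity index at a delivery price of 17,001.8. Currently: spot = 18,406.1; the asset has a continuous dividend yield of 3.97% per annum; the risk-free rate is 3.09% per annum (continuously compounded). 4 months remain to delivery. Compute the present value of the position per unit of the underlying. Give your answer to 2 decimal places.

1336.55

Current fair forward for the remaining 4 months: F = S·e^((r − q)·T), (r − q) = 0.0309 − 0.0397 = -0.0088
F = 18406.1 · e^(-0.0088 × 4/12) = 18406.1 × 0.99707096 = 18352.1878
Value of long forward = (F − K)·e^(−rT) = (18352.1878 − 17001.8) · e^(−0.0309·4/12)
= 1350.3878 × 0.98975286 = 1336.55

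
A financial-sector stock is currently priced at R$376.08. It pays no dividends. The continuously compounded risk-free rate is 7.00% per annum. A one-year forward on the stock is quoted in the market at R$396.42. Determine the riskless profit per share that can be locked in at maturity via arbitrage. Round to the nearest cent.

R$6.93 per share

Fair forward: F* = S·e^(carry·T), with carry = r = 0.0700
F* = 376.08 · e^(0.0700 × 12/12) = 376.08 · e^0.070000 = 376.08 × 1.072508 = R$403.3488
Market R$396.42 < fair R$403.3488: forward underpriced → reverse cash-and-carry (short spot, go long the forward).
At maturity, profit = |F_mkt − F*| = |396.42 − 403.3488| = R$6.93 per share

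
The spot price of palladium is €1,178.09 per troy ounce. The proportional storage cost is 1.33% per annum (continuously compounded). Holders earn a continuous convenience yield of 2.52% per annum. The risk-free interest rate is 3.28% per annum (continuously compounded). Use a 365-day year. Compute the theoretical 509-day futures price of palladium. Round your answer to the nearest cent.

Net carry = r + u − y = 0.0328 + 0.0133 − 0.0252 = 0.0209
F = S·e^((r+u−y)T) = 1178.09 · e^(0.0209 × 509/365) = 1178.09 · e^0.02914548
= 1178.09 × 1.02957437 = €1,212.93 per troy ounce

€1,212.93 per troy ounce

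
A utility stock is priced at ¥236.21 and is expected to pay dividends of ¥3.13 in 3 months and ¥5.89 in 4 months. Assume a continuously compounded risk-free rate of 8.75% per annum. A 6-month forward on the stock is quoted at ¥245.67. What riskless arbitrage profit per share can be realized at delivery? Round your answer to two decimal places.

¥8.07 per share

PV(dividends) I = 3.13·e^(−0.0875·3/12) + 5.89·e^(−0.0875·4/12) = 8.7830
Fair forward F* = (S − I)·e^(rT) = (236.21 − 8.7830)·e^0.043750 = 227.4270 × 1.044721 = 237.5978
Market ¥245.67 > fair 237.5978: forward overpriced → cash-and-carry (borrow at r, buy the stock and collect the dividends, short the forward).
Profit at T = |F_mkt − F*| = |245.67 − 237.5978| = ¥8.07 per share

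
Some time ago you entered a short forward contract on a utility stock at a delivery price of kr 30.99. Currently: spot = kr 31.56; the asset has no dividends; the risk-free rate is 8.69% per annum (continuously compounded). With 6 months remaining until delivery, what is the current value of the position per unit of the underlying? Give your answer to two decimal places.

Current fair forward for the remaining 6 months: F = S·e^(r·T), r = 0.0869
F = 31.56 · e^(0.0869 × 6/12) = 31.56 × 1.044408 = 32.9615
Value of long forward = (F − K)·e^(−rT) = (32.9615 − 30.99) · e^(−0.0869·6/12)
= 1.9715 × 0.957480 = 1.89
Short position value = −(long value) = -kr 1.89

-kr 1.89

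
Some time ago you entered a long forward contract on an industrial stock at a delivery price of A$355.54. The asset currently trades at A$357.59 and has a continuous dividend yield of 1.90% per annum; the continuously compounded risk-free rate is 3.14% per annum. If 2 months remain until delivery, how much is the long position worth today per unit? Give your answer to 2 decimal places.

Current fair forward for the remaining 2 months: F = S·e^((r − q)·T), (r − q) = 0.0314 − 0.0190 = 0.0124
F = 357.59 · e^(0.0124 × 2/12) = 357.59 × 1.002069 = 358.3299
Value of long forward = (F − K)·e^(−rT) = (358.3299 − 355.54) · e^(−0.0314·2/12)
= 2.7899 × 0.994780 = 2.78

A$2.78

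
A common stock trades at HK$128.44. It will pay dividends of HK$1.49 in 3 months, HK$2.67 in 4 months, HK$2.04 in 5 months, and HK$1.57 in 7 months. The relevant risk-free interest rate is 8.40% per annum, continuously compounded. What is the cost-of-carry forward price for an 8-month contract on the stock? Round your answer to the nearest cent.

HK$127.88

PV(dividends) I = 1.49·e^(−0.0840·3/12) + 2.67·e^(−0.0840·4/12) + 2.04·e^(−0.0840·5/12) + 1.57·e^(−0.0840·7/12)
I = 1.4590 + 2.5963 + 1.9698 + 1.4949 = 7.5200
F = (S − I)·e^(rT) = (128.44 − 7.5200) · e^(0.0840·8/12)
= 120.9200 · e^0.056000 = 120.9200 × 1.057598 = HK$127.88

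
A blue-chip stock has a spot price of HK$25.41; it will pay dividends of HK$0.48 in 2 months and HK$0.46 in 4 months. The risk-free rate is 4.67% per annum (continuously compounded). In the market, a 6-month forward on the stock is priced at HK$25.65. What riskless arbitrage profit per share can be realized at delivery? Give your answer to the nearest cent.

HK$0.59 per share

PV(dividends) I = 0.48·e^(−0.0467·2/12) + 0.46·e^(−0.0467·4/12) = 0.9292
Fair forward F* = (S − I)·e^(rT) = (25.41 − 0.9292)·e^0.023350 = 24.4808 × 1.023625 = 25.0592
Market HK$25.65 > fair 25.0592: forward overpriced → cash-and-carry (borrow at r, buy the stock and collect the dividends, short the forward).
Profit at T = |F_mkt − F*| = |25.65 − 25.0592| = HK$0.59 per share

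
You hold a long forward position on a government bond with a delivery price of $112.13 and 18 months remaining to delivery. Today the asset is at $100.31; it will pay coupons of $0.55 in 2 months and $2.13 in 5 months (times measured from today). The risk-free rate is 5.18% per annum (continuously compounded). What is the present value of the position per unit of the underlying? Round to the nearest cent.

PV(remaining coupons) I = 0.55·e^(−0.0518·2/12) + 2.13·e^(−0.0518·5/12) = 2.6298
Current forward F = (S − I)·e^(rT) = (100.31 − 2.6298)·e^(0.0518·18/12) = 97.6802 × 1.080798 = 105.5726
Value (long) = (F − K)·e^(−rT) = (105.5726 − 112.13) × 0.925242 = -6.0672
Value = -$6.07

-$6.07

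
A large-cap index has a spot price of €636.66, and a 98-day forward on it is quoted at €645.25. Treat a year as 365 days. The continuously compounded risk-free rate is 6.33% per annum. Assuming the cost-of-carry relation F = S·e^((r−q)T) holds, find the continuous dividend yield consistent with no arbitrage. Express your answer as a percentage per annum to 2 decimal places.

1.34%

From F = S·e^((r−q)T): (r − q) = ln(F/S)/T
ln(645.25/636.66) = ln(1.013492) = 0.013402
(r − q) = 0.013402 / (98/365) = 0.049916
q = r − ln(F/S)/T = 0.0633 − 0.049916 = 0.013384
q = 1.34%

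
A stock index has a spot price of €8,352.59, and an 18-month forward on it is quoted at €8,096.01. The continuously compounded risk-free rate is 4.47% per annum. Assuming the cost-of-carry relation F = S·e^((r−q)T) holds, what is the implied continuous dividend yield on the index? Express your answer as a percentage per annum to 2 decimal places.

From F = S·e^((r−q)T): (r − q) = ln(F/S)/T
ln(8096.01/8352.59) = ln(0.969281) = -0.031201
(r − q) = -0.031201 / (18/12) = -0.020801
q = r − ln(F/S)/T = 0.0447 + 0.020801 = 0.065501
q = 6.55%

6.55%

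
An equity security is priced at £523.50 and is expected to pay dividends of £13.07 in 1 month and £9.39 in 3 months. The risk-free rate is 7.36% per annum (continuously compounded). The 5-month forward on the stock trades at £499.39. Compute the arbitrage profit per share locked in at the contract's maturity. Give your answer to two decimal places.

PV(dividends) I = 13.07·e^(−0.0736·1/12) + 9.39·e^(−0.0736·3/12) = 22.2089
Fair forward F* = (S − I)·e^(rT) = (523.50 − 22.2089)·e^0.030667 = 501.2911 × 1.031142 = 516.9023
Market £499.39 < fair 516.9023: forward underpriced → reverse cash-and-carry (short the stock, invest proceeds at r, pay the dividends, go long the forward).
Profit at T = |F_mkt − F*| = |499.39 − 516.9023| = £17.51 per share

£17.51 per share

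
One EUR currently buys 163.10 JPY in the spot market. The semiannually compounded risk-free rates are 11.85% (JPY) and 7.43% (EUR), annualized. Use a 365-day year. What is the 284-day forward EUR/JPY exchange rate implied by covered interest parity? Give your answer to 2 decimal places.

168.54

By covered interest parity, F = S · (1+r_JPY/2)^(2T) / (1+r_EUR/2)^(2T)
= 163.10 × 1.093709 / 1.058406 = 163.10 × 1.033355
F = 168.54 JPY per EUR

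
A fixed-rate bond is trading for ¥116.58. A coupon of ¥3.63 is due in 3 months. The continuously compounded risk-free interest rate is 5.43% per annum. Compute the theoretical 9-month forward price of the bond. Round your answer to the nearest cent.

¥117.70

PV(coupons) I = 3.63·e^(−0.0543·3/12)
I = 3.5811
F = (S − I)·e^(rT) = (116.58 − 3.5811) · e^(0.0543·9/12)
= 112.9989 · e^0.040725 = 112.9989 × 1.041566 = ¥117.70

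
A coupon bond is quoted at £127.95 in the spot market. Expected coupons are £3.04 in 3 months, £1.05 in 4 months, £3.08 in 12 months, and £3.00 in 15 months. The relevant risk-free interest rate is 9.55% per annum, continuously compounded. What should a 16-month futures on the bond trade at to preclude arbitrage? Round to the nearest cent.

PV(coupons) I = 3.04·e^(−0.0955·3/12) + 1.05·e^(−0.0955·4/12) + 3.08·e^(−0.0955·12/12) + 3.00·e^(−0.0955·15/12)
I = 2.9683 + 1.0171 + 2.7995 + 2.6624 = 9.4473
F = (S − I)·e^(rT) = (127.95 − 9.4473) · e^(0.0955·16/12)
= 118.5027 · e^0.127333 = 118.5027 × 1.135795 = £134.59

£134.59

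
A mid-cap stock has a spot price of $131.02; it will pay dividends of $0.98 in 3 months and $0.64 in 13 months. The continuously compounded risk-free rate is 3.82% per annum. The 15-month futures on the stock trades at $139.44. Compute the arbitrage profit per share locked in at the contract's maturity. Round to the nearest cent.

$3.67 per share

PV(dividends) I = 0.98·e^(−0.0382·3/12) + 0.64·e^(−0.0382·13/12) = 1.5847
Fair futures F* = (S − I)·e^(rT) = (131.02 − 1.5847)·e^0.047750 = 129.4353 × 1.048908 = 135.7657
Market $139.44 > fair 135.7657: forward overpriced → cash-and-carry (borrow at r, buy the stock and collect the dividends, short the forward).
Profit at T = |F_mkt − F*| = |139.44 − 135.7657| = $3.67 per share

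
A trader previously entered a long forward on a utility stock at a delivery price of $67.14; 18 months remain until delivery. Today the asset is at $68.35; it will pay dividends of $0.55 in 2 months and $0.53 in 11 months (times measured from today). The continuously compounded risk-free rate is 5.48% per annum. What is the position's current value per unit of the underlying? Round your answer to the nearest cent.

$5.46

PV(remaining dividends) I = 0.55·e^(−0.0548·2/12) + 0.53·e^(−0.0548·11/12) = 1.0490
Current forward F = (S − I)·e^(rT) = (68.35 − 1.0490)·e^(0.0548·18/12) = 67.3010 × 1.085673 = 73.0669
Value (long) = (F − K)·e^(−rT) = (73.0669 − 67.14) × 0.921088 = 5.4592
Value = $5.46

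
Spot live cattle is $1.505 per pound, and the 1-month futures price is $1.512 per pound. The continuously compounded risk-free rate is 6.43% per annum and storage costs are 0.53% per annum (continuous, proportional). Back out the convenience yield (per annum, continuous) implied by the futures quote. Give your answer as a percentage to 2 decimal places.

F = S·e^((r+u−y)T) ⇒ (r+u−y) = ln(F/S)/T
ln(1.512/1.505) = 0.004640; /T ⇒ 0.055680
y = r + u − ln(F/S)/T = 0.0643 + 0.0053 − 0.055680 = 0.013920
y = 1.39%

1.39%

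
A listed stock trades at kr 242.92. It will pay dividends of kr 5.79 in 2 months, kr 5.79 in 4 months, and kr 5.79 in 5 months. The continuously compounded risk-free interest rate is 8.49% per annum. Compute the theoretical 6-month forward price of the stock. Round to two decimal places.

PV(dividends) I = 5.79·e^(−0.0849·2/12) + 5.79·e^(−0.0849·4/12) + 5.79·e^(−0.0849·5/12)
I = 5.7086 + 5.6284 + 5.5888 = 16.9258
F = (S − I)·e^(rT) = (242.92 − 16.9258) · e^(0.0849·6/12)
= 225.9942 · e^0.042450 = 225.9942 × 1.043364 = kr 235.79

kr 235.79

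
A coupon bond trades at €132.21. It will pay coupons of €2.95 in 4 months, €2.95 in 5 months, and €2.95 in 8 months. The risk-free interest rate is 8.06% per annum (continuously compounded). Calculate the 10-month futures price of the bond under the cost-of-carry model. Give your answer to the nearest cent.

€132.28

PV(coupons) I = 2.95·e^(−0.0806·4/12) + 2.95·e^(−0.0806·5/12) + 2.95·e^(−0.0806·8/12)
I = 2.8718 + 2.8526 + 2.7957 = 8.5201
F = (S − I)·e^(rT) = (132.21 − 8.5201) · e^(0.0806·10/12)
= 123.6899 · e^0.067167 = 123.6899 × 1.069474 = €132.28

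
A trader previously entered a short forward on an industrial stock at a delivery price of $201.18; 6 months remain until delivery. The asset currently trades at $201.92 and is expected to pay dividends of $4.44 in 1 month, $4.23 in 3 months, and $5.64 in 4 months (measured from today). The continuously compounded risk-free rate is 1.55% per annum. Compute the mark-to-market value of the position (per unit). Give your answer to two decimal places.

$11.97

PV(remaining dividends) I = 4.44·e^(−0.0155·1/12) + 4.23·e^(−0.0155·3/12) + 5.64·e^(−0.0155·4/12) = 14.2588
Current forward F = (S − I)·e^(rT) = (201.92 − 14.2588)·e^(0.0155·6/12) = 187.6612 × 1.007780 = 189.1212
Value (long) = (F − K)·e^(−rT) = (189.1212 − 201.18) × 0.992280 = -11.9657
Short position value = −(long value) = $11.97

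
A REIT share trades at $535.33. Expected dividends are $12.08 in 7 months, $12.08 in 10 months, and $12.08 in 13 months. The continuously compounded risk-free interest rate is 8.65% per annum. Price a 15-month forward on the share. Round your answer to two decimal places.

$558.88

PV(dividends) I = 12.08·e^(−0.0865·7/12) + 12.08·e^(−0.0865·10/12) + 12.08·e^(−0.0865·13/12)
I = 11.4856 + 11.2399 + 10.9994 = 33.7249
F = (S − I)·e^(rT) = (535.33 − 33.7249) · e^(0.0865·15/12)
= 501.6051 · e^0.108125 = 501.6051 × 1.114187 = $558.88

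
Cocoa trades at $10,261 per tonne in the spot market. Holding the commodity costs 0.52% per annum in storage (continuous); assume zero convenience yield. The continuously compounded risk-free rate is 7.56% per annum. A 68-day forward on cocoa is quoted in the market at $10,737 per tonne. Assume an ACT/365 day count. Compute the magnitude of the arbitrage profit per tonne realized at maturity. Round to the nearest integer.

Fair forward: F* = S·e^(carry·T), with carry = (r + u) = 0.0756 + 0.0052 = 0.0808
F* = 10261 · e^(0.0808 × 68/365) = 10261 · e^0.015053 = 10261 × 1.015167 = $10416.6286
Market $10737 > fair $10416.6286: forward overpriced → cash-and-carry (buy spot, short the forward).
At maturity, profit = |F_mkt − F*| = |10737 − 10416.6286| = $320 per tonne

$320 per tonne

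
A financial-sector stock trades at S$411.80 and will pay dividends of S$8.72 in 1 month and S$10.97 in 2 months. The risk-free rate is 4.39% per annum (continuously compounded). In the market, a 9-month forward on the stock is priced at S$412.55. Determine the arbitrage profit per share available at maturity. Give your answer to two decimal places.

PV(dividends) I = 8.72·e^(−0.0439·1/12) + 10.97·e^(−0.0439·2/12) = 19.5782
Fair forward F* = (S − I)·e^(rT) = (411.80 − 19.5782)·e^0.032925 = 392.2218 × 1.033473 = 405.3506
Market S$412.55 > fair 405.3506: forward overpriced → cash-and-carry (borrow at r, buy the stock and collect the dividends, short the forward).
Profit at T = |F_mkt − F*| = |412.55 − 405.3506| = S$7.20 per share

S$7.20 per share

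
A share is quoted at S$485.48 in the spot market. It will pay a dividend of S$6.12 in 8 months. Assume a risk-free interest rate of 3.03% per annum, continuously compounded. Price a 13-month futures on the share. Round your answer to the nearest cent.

S$495.48

PV(dividends) I = 6.12·e^(−0.0303·8/12)
I = 5.9976
F = (S − I)·e^(rT) = (485.48 − 5.9976) · e^(0.0303·13/12)
= 479.4824 · e^0.032825 = 479.4824 × 1.033370 = S$495.48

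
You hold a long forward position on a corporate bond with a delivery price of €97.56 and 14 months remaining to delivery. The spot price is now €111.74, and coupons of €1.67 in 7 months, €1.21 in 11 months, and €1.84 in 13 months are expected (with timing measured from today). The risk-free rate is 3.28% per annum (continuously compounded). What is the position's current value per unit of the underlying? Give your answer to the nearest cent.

PV(remaining coupons) I = 1.67·e^(−0.0328·7/12) + 1.21·e^(−0.0328·11/12) + 1.84·e^(−0.0328·13/12) = 4.5883
Current forward F = (S − I)·e^(rT) = (111.74 − 4.5883)·e^(0.0328·14/12) = 107.1517 × 1.039008 = 111.3315
Value (long) = (F − K)·e^(−rT) = (111.3315 − 97.56) × 0.962456 = 13.2545
Value = €13.25

€13.25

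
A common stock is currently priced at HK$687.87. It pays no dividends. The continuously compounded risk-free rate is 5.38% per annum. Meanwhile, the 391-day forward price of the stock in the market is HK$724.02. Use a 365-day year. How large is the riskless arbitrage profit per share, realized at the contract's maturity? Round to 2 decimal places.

Fair forward: F* = S·e^(carry·T), with carry = r = 0.0538
F* = 687.87 · e^(0.0538 × 391/365) = 687.87 · e^0.057632 = 687.87 × 1.059325 = HK$728.6779
Market HK$724.02 < fair HK$728.6779: forward underpriced → reverse cash-and-carry (short spot, go long the forward).
At maturity, profit = |F_mkt − F*| = |724.02 − 728.6779| = HK$4.66 per share

HK$4.66 per share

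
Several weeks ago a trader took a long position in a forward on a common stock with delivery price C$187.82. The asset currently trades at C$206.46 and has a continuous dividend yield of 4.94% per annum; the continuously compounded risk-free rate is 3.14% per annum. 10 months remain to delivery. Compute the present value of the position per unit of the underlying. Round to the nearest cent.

C$15.16

Current fair forward for the remaining 10 months: F = S·e^((r − q)·T), (r − q) = 0.0314 − 0.0494 = -0.0180
F = 206.46 · e^(-0.0180 × 10/12) = 206.46 × 0.985112 = 203.3862
Value of long forward = (F − K)·e^(−rT) = (203.3862 − 187.82) · e^(−0.0314·10/12)
= 15.5662 × 0.974173 = 15.16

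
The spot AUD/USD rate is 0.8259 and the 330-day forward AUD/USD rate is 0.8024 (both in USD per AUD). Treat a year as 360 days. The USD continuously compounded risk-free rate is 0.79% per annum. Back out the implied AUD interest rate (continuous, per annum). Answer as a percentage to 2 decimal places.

F = S·e^((r_USD − r_AUD)T) ⇒ r_AUD = r_USD − ln(F/S)/T
ln(0.8024/0.8259) = -0.028866; /(330/360) = -0.031490
r_AUD = 0.0079 + 0.031490 = 0.039390
r_AUD = 3.94%

3.94%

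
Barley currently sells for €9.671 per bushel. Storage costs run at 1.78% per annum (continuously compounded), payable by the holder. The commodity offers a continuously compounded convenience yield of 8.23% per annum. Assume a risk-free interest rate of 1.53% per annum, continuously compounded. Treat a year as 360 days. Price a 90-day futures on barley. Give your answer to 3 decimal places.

Net carry = r + u − y = 0.0153 + 0.0178 − 0.0823 = -0.0492
F = S·e^((r+u−y)T) = 9.671 · e^(-0.0492 × 90/360) = 9.671 · e^-0.012300
= 9.671 × 0.987775 = €9.553 per bushel

€9.553 per bushel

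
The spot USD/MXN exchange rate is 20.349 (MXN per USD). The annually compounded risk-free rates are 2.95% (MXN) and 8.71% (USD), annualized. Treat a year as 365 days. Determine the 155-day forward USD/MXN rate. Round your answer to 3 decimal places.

By covered interest parity, F = S · (1+r_MXN)^T / (1+r_USD)^T
= 20.349 × 1.012423 / 1.036101 = 20.349 × 0.977147
F = 19.884 MXN per USD

19.884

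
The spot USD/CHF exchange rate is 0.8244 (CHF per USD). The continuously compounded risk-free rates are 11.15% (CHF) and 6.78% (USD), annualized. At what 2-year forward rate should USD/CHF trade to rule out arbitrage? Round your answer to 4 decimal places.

0.8997

F = S·e^((r_CHF − r_USD)T) = 0.8244 · e^((0.1115 − 0.0678) × 2)
= 0.8244 · e^0.087400 = 0.8244 × 1.091333
F = 0.8997 CHF per USD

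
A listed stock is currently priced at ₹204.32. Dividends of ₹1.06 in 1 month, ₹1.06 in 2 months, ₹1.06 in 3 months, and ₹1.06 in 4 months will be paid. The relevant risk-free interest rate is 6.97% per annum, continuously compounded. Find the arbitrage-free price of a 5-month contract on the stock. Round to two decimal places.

₹206.04

PV(dividends) I = 1.06·e^(−0.0697·1/12) + 1.06·e^(−0.0697·2/12) + 1.06·e^(−0.0697·3/12) + 1.06·e^(−0.0697·4/12)
I = 1.0539 + 1.0478 + 1.0417 + 1.0357 = 4.1791
F = (S − I)·e^(rT) = (204.32 − 4.1791) · e^(0.0697·5/12)
= 200.1409 · e^0.029042 = 200.1409 × 1.029468 = ₹206.04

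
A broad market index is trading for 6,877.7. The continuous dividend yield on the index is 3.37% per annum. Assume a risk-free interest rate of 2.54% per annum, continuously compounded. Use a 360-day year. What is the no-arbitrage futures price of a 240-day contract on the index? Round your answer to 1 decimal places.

F = S·e^((r − q)T) = 6877.7 · e^((0.0254 − 0.0337) × 240/360)
= 6877.7 · e^-0.005533 = 6877.7 × 0.994482
F = 6,839.7

6,839.7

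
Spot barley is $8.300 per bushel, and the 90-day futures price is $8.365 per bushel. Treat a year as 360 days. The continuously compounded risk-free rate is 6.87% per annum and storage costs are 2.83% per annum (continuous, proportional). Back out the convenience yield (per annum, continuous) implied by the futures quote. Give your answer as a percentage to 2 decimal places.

F = S·e^((r+u−y)T) ⇒ (r+u−y) = ln(F/S)/T
ln(8.365/8.300) = 0.007801; /T ⇒ 0.031204
y = r + u − ln(F/S)/T = 0.0687 + 0.0283 − 0.031204 = 0.065796
y = 6.58%

6.58%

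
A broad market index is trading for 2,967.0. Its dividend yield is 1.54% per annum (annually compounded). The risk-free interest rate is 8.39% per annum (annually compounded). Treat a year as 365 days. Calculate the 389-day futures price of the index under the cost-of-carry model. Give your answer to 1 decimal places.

3,180.8

F = S · (1+r)^T / (1+q)^T
= 2967.0 × 1.089657 / 1.016421 = 2967.0 × 1.072053
F = 3,180.8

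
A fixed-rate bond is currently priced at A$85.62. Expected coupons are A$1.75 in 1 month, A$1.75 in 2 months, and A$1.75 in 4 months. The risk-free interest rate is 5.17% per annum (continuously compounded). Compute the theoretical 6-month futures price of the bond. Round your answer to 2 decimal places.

A$82.53

PV(coupons) I = 1.75·e^(−0.0517·1/12) + 1.75·e^(−0.0517·2/12) + 1.75·e^(−0.0517·4/12)
I = 1.7425 + 1.7350 + 1.7201 = 5.1976
F = (S − I)·e^(rT) = (85.62 − 5.1976) · e^(0.0517·6/12)
= 80.4224 · e^0.025850 = 80.4224 × 1.026187 = A$82.53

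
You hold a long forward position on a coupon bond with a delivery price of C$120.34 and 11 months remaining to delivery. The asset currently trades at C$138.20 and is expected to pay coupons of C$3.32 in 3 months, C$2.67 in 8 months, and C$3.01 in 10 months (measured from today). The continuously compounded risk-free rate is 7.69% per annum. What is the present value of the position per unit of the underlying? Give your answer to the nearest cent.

PV(remaining coupons) I = 3.32·e^(−0.0769·3/12) + 2.67·e^(−0.0769·8/12) + 3.01·e^(−0.0769·10/12) = 8.6165
Current forward F = (S − I)·e^(rT) = (138.20 − 8.6165)·e^(0.0769·11/12) = 129.5835 × 1.073036 = 139.0478
Value (long) = (F − K)·e^(−rT) = (139.0478 − 120.34) × 0.931936 = 17.4345
Value = C$17.43

C$17.43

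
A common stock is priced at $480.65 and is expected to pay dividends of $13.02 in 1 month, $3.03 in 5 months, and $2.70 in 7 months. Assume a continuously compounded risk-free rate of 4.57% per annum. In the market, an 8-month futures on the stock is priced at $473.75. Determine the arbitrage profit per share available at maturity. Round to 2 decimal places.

$2.62 per share

PV(dividends) I = 13.02·e^(−0.0457·1/12) + 3.03·e^(−0.0457·5/12) + 2.70·e^(−0.0457·7/12) = 18.5723
Fair futures F* = (S − I)·e^(rT) = (480.65 − 18.5723)·e^0.030467 = 462.0777 × 1.030936 = 476.3725
Market $473.75 < fair 476.3725: forward underpriced → reverse cash-and-carry (short the stock, invest proceeds at r, pay the dividends, go long the forward).
Profit at T = |F_mkt − F*| = |473.75 − 476.3725| = $2.62 per share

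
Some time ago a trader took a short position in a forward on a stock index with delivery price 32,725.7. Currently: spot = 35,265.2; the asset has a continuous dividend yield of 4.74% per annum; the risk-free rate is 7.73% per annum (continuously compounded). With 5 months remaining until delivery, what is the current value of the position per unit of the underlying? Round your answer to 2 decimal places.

Current fair forward for the remaining 5 months: F = S·e^((r − q)·T), (r − q) = 0.0773 − 0.0474 = 0.0299
F = 35265.2 · e^(0.0299 × 5/12) = 35265.2 × 1.01253626 = 35707.2937
Value of long forward = (F − K)·e^(−rT) = (35707.2937 − 32725.7) · e^(−0.0773·5/12)
= 2981.5937 × 0.96830483 = 2887.09
Short position value = −(long value) = -2887.09

-2887.09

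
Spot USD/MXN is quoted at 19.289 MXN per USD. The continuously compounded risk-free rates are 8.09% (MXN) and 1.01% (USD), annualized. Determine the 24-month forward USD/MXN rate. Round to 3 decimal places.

F = S·e^((r_MXN − r_USD)T) = 19.289 · e^((0.0809 − 0.0101) × 24/12)
= 19.289 · e^0.141600 = 19.289 × 1.152116
F = 22.223 MXN per USD

22.223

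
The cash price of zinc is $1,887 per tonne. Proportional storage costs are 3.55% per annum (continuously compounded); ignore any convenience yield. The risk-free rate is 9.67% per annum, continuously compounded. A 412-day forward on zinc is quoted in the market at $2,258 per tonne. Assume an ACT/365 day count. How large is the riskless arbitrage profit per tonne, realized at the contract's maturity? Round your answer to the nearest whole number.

$67 per tonne

Fair forward: F* = S·e^(carry·T), with carry = (r + u) = 0.0967 + 0.0355 = 0.1322
F* = 1887 · e^(0.1322 × 412/365) = 1887 · e^0.149223 = 1887 × 1.160932 = $2190.6787
Market $2258 > fair $2190.6787: forward overpriced → cash-and-carry (buy spot, short the forward).
At maturity, profit = |F_mkt − F*| = |2258 − 2190.6787| = $67 per tonne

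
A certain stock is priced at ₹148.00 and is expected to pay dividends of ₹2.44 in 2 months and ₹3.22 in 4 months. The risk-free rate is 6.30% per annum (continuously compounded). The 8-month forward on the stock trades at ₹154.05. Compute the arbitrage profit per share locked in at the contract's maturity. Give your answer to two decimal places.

PV(dividends) I = 2.44·e^(−0.0630·2/12) + 3.22·e^(−0.0630·4/12) = 5.5676
Fair forward F* = (S − I)·e^(rT) = (148.00 − 5.5676)·e^0.042000 = 142.4324 × 1.042894 = 148.5419
Market ₹154.05 > fair 148.5419: forward overpriced → cash-and-carry (borrow at r, buy the stock and collect the dividends, short the forward).
Profit at T = |F_mkt − F*| = |154.05 − 148.5419| = ₹5.51 per share

₹5.51 per share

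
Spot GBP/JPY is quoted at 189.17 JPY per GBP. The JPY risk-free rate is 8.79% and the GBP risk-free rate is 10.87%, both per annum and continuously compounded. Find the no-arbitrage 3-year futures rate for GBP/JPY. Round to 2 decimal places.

177.73

F = S·e^((r_JPY − r_GBP)T) = 189.17 · e^((0.0879 − 0.1087) × 3)
= 189.17 · e^-0.062400 = 189.17 × 0.939507
F = 177.73 JPY per GBP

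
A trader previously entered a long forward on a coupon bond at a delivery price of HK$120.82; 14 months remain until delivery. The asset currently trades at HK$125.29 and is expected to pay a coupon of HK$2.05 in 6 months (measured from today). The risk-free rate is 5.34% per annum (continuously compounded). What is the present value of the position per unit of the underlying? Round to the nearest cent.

HK$9.77

PV(remaining coupons) I = 2.05·e^(−0.0534·6/12) = 1.9960
Current forward F = (S − I)·e^(rT) = (125.29 − 1.9960)·e^(0.0534·14/12) = 123.2940 × 1.064282 = 131.2196
Value (long) = (F − K)·e^(−rT) = (131.2196 − 120.82) × 0.939601 = 9.7715
Value = HK$9.77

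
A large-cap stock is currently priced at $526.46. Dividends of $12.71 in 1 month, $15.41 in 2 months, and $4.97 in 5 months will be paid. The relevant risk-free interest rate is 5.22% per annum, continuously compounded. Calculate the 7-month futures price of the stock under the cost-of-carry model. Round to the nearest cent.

PV(dividends) I = 12.71·e^(−0.0522·1/12) + 15.41·e^(−0.0522·2/12) + 4.97·e^(−0.0522·5/12)
I = 12.6548 + 15.2765 + 4.8631 = 32.7944
F = (S − I)·e^(rT) = (526.46 − 32.7944) · e^(0.0522·7/12)
= 493.6656 · e^0.030450 = 493.6656 × 1.030918 = $508.93

$508.93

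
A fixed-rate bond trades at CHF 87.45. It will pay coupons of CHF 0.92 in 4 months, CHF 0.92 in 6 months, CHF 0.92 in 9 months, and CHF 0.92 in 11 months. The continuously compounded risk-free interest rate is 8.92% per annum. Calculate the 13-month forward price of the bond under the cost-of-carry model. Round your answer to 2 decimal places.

PV(coupons) I = 0.92·e^(−0.0892·4/12) + 0.92·e^(−0.0892·6/12) + 0.92·e^(−0.0892·9/12) + 0.92·e^(−0.0892·11/12)
I = 0.8930 + 0.8799 + 0.8605 + 0.8478 = 3.4812
F = (S − I)·e^(rT) = (87.45 − 3.4812) · e^(0.0892·13/12)
= 83.9688 · e^0.096633 = 83.9688 × 1.101456 = CHF 92.49

CHF 92.49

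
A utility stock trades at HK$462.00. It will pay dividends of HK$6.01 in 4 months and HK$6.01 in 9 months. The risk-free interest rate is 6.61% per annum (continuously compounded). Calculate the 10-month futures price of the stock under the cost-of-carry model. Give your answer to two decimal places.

HK$475.91

PV(dividends) I = 6.01·e^(−0.0661·4/12) + 6.01·e^(−0.0661·9/12)
I = 5.8790 + 5.7193 = 11.5983
F = (S − I)·e^(rT) = (462.00 − 11.5983) · e^(0.0661·10/12)
= 450.4017 · e^0.055083 = 450.4017 × 1.056628 = HK$475.91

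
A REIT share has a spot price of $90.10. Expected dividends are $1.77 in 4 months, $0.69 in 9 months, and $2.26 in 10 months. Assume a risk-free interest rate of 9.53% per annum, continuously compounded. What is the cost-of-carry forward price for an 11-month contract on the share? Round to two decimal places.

$93.47

PV(dividends) I = 1.77·e^(−0.0953·4/12) + 0.69·e^(−0.0953·9/12) + 2.26·e^(−0.0953·10/12)
I = 1.7147 + 0.6424 + 2.0875 = 4.4446
F = (S − I)·e^(rT) = (90.10 − 4.4446) · e^(0.0953·11/12)
= 85.6554 · e^0.087358 = 85.6554 × 1.091287 = $93.47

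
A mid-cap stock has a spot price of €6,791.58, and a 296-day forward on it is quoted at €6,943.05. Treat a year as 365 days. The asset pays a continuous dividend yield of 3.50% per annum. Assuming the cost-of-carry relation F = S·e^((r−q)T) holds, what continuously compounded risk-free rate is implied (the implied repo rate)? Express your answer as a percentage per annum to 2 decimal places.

6.22%

From F = S·e^((r−q)T): (r − q) = ln(F/S)/T
ln(6943.05/6791.58) = ln(1.022303) = 0.022058
(r − q) = 0.022058 / (296/365) = 0.027200
r = ln(F/S)/T + q = 0.027200 + 0.0350 = 0.062200
r = 6.22%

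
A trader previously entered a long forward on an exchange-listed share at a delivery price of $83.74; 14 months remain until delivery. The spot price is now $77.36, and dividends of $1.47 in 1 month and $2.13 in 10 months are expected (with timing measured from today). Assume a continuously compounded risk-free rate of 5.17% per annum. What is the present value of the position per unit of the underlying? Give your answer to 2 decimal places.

-$4.98

PV(remaining dividends) I = 1.47·e^(−0.0517·1/12) + 2.13·e^(−0.0517·10/12) = 3.5039
Current forward F = (S − I)·e^(rT) = (77.36 − 3.5039)·e^(0.0517·14/12) = 73.8561 × 1.062173 = 78.4480
Value (long) = (F − K)·e^(−rT) = (78.4480 − 83.74) × 0.941466 = -4.9822
Value = -$4.98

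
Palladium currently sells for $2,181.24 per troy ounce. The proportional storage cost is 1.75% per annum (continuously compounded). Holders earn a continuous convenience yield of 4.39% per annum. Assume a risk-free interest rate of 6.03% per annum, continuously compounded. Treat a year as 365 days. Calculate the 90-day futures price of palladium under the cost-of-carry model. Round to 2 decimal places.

$2,199.55 per troy ounce

Net carry = r + u − y = 0.0603 + 0.0175 − 0.0439 = 0.0339
F = S·e^((r+u−y)T) = 2181.24 · e^(0.0339 × 90/365) = 2181.24 · e^0.00835890
= 2181.24 × 1.00839393 = $2,199.55 per troy ounce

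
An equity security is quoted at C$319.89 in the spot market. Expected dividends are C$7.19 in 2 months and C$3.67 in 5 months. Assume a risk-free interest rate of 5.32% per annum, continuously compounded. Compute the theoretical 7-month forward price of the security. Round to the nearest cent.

PV(dividends) I = 7.19·e^(−0.0532·2/12) + 3.67·e^(−0.0532·5/12)
I = 7.1265 + 3.5895 = 10.7160
F = (S − I)·e^(rT) = (319.89 − 10.7160) · e^(0.0532·7/12)
= 309.1740 · e^0.031033 = 309.1740 × 1.031520 = C$318.92

C$318.92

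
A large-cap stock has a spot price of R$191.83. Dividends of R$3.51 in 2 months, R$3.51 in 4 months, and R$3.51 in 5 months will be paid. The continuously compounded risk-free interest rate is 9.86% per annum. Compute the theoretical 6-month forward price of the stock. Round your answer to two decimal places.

R$190.79

PV(dividends) I = 3.51·e^(−0.0986·2/12) + 3.51·e^(−0.0986·4/12) + 3.51·e^(−0.0986·5/12)
I = 3.4528 + 3.3965 + 3.3687 = 10.2180
F = (S − I)·e^(rT) = (191.83 − 10.2180) · e^(0.0986·6/12)
= 181.6120 · e^0.049300 = 181.6120 × 1.050535 = R$190.79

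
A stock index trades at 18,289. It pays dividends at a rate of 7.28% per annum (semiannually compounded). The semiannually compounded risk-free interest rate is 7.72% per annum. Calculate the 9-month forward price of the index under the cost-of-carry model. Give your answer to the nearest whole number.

18,347

F = S · (1+r/2)^(2T) / (1+q/2)^(2T)
= 18289 × 1.058455 / 1.055094 = 18289 × 1.003185
F = 18,347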